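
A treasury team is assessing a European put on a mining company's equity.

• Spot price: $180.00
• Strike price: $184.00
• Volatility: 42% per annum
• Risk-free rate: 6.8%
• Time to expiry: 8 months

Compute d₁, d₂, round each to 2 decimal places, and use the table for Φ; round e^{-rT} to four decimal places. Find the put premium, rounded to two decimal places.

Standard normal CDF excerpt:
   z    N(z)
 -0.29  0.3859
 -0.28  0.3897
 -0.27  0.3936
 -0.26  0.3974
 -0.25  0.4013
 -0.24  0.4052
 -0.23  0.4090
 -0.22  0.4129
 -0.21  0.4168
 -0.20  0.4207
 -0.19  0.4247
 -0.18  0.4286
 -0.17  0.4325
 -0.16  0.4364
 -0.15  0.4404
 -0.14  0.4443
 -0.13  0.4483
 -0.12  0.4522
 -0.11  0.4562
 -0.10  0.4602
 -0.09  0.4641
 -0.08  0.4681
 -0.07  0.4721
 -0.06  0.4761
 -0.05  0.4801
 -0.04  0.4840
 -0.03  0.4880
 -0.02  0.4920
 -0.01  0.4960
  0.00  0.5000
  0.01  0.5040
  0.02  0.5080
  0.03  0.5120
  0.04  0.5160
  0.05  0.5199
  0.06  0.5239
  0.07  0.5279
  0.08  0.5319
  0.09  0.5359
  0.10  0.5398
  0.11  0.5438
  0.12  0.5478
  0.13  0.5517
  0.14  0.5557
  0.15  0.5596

σ√T = 0.42 × 0.8165 = 0.3429
ln(S/K) + (r + σ²/2)T = ln(180/184) + (0.068 + 0.42²/2)·0.6667 = -0.0220 + 0.1041 = 0.0822
d₁ = 0.0822 / 0.3429 = 0.2396 ⇒ 0.24
d₂ = d₁ − σ√T = 0.2396 − 0.3429 = -0.1034 ⇒ -0.10
exp(−rT) = exp(−0.068·0.6667) = 0.9557
N(−d₂) = N(0.10) = 0.5398;  N(−d₁) = N(-0.24) = 0.4052
P = 184·0.9557·0.5398 − 180·0.4052 = 94.9232 − 72.9360 = 21.9872

$21.99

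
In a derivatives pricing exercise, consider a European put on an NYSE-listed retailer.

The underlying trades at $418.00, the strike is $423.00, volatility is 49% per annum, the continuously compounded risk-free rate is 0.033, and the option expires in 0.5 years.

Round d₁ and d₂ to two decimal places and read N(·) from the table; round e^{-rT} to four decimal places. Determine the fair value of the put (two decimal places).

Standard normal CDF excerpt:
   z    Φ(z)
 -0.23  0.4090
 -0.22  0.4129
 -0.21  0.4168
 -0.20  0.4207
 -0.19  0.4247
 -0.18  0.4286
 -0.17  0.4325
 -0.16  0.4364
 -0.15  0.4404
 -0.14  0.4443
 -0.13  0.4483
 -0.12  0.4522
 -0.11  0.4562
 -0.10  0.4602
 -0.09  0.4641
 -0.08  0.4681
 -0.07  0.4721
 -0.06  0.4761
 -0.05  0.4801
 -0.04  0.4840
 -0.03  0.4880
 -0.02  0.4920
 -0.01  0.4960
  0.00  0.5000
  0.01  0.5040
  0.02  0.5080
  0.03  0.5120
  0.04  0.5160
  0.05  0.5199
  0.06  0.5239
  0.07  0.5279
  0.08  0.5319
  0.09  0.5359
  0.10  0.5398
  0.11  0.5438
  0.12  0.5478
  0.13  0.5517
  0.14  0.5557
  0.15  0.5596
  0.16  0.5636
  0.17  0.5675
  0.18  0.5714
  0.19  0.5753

σ√T = 0.49 × 0.7071 = 0.3465
d₁ = [ln(418/423) + (0.033 + 0.49²/2)·0.5] / 0.3465 = [-0.0119 + 0.0765] / 0.3465 = 0.1865 ⇒ 0.19
d₂ = d₁ − σ√T = 0.1865 − 0.3465 = -0.1599 ⇒ -0.16
e^(−rT) = e^(−0.033·0.5) = 0.9836
P = 423·0.9836·N(0.16) − 418·N(-0.19) = 423·0.9836·0.5636 − 418·0.4247 = 234.4930 − 177.5246 = 56.9684

$56.97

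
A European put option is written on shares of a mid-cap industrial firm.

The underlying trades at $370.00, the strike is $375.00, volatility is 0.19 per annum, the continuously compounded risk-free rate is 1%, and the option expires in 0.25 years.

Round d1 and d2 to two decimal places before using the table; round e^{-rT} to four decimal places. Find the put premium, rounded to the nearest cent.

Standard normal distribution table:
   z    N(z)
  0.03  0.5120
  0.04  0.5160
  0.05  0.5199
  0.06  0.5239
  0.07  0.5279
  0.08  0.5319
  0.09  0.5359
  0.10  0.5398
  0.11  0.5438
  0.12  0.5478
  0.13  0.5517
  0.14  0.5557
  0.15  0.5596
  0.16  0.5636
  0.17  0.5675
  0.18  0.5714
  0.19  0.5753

σ√T = 0.19·√0.25 = 0.0950
d₁ = [ln(370/375) + (0.01 + ½·0.19²)·0.25] / (σ√T) = (-0.0134 + 0.0070) / 0.0950 = -0.0675 ≈ -0.07
d₂ = -0.0675 − 0.0950 = -0.1625 ≈ -0.16
exp(−rT) = exp(−0.01·0.25) = 0.9975
N(−d₂) = N(0.16) = 0.5636;  N(−d₁) = N(0.07) = 0.5279
P = 375·0.9975·0.5636 − 370·0.5279 = 210.8216 − 195.3230 = 15.4986

$15.50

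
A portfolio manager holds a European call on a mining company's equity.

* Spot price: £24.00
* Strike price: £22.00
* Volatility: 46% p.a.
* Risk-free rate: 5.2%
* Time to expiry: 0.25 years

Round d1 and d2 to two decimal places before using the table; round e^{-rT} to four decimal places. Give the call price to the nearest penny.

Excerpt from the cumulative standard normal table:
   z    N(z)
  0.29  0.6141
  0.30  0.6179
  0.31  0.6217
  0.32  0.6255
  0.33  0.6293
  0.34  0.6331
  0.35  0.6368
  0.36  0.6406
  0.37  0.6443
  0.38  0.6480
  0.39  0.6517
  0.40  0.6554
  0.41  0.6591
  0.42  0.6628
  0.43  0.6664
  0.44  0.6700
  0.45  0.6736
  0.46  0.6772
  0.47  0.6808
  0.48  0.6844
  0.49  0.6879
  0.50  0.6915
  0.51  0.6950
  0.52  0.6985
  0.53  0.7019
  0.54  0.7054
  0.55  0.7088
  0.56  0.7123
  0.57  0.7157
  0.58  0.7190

£3.43

T = 0.25;  σ√T = 0.2300
d₁ = [ln(24/22) + (0.052 + 0.46²/2)·0.25] / 0.2300 = [0.0870 + 0.0394] / 0.2300 = 0.5498 ⇒ 0.55
d₂ = d₁ − σ√T = 0.5498 − 0.2300 = 0.3198 ⇒ 0.32
e^(−rT) = e^(−0.052·0.25) = 0.9871
C = 24·N(0.55) − 22·0.9871·N(0.32) = 24·0.7088 − 22·0.9871·0.6255 = 17.0112 − 13.5835 = 3.4277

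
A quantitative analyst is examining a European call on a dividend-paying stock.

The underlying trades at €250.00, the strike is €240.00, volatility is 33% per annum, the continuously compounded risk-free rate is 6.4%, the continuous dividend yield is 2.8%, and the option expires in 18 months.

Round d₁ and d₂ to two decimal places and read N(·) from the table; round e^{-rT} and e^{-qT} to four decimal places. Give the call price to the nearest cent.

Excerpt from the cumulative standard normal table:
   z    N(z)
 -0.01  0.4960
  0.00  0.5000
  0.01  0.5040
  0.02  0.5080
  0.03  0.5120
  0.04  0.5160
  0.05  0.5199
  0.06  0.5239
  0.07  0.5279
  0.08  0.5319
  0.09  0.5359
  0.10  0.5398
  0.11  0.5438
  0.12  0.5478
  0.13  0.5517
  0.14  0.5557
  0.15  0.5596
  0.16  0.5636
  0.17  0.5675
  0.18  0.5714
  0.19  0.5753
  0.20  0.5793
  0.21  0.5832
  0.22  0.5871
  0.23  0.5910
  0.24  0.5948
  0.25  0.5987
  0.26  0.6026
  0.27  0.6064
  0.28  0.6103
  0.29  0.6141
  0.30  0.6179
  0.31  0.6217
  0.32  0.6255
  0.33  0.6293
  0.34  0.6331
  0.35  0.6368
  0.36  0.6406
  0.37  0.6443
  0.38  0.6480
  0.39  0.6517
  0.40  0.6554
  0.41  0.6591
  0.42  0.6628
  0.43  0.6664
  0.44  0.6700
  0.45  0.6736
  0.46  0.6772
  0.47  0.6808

σ√T = 0.33 × 1.2247 = 0.4042
d₁ = [ln(250/240) + (0.064 − 0.028 + 0.33²/2)·1.5] / 0.4042 = [0.0408 + 0.1357] / 0.4042 = 0.4367 which rounds to 0.44
d₂ = d₁ − σ√T = 0.4367 − 0.4042 = 0.0325 which rounds to 0.03
exp(−qT) = exp(−0.028·1.5) = 0.9589;  exp(−rT) = exp(−0.064·1.5) = 0.9085
N(d₁) = N(0.44) = 0.6700;  N(d₂) = N(0.03) = 0.5120
C = 250·0.9589·0.6700 − 240·0.9085·0.5120 = 160.6158 − 111.6365 = 48.9793

€48.98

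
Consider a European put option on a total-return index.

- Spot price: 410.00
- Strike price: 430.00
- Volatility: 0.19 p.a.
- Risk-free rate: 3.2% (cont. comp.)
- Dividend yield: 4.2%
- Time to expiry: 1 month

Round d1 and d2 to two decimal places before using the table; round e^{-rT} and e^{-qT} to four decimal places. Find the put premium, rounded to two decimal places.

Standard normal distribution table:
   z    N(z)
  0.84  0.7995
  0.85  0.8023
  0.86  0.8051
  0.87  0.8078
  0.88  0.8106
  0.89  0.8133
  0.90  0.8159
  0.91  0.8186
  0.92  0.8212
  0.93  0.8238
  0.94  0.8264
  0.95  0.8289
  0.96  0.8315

σ√T = 0.19 × 0.2887 = 0.0548
d₁ = [ln(410/430) + (0.032 − 0.042 + 0.19²/2)·0.08333] / 0.0548 = [-0.0476 + 0.0007] / 0.0548 = -0.8561 which rounds to -0.86
d₂ = d₁ − σ√T = -0.8561 − 0.0548 = -0.9110 which rounds to -0.91
exp(−qT) = exp(−0.042·0.08333) = 0.9965;  exp(−rT) = exp(−0.032·0.08333) = 0.9973
P = 430·0.9973·N(0.91) − 410·0.9965·N(0.86) = 430·0.9973·0.8186 − 410·0.9965·0.8051 = 351.0476 − 328.9357 = 22.1119

22.11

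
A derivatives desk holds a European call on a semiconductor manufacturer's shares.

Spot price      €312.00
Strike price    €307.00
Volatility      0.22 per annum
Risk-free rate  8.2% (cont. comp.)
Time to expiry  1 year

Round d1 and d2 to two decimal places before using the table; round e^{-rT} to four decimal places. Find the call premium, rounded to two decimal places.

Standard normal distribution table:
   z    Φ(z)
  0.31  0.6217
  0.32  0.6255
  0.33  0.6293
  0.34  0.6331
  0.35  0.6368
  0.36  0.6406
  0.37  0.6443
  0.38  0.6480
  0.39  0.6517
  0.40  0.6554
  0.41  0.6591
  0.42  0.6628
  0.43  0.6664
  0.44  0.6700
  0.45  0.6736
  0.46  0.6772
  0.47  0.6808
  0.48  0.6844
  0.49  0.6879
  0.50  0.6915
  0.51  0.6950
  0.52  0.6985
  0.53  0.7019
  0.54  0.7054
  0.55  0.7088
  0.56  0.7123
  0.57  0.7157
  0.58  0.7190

σ√T = 0.22 × 1.0000 = 0.2200
d₁ = [ln(312/307) + (0.082 + ½·0.22²)·1] / (σ√T) = (0.0162 + 0.1062) / 0.2200 = 0.5562 → 0.56
d₂ = 0.5562 − 0.2200 = 0.3362 → 0.34
exp(−rT) = exp(−0.082·1) = 0.9213
C = 312·N(0.56) − 307·0.9213·N(0.34) = 312·0.7123 − 307·0.9213·0.6331 = 222.2376 − 179.0654 = 43.1722

€43.17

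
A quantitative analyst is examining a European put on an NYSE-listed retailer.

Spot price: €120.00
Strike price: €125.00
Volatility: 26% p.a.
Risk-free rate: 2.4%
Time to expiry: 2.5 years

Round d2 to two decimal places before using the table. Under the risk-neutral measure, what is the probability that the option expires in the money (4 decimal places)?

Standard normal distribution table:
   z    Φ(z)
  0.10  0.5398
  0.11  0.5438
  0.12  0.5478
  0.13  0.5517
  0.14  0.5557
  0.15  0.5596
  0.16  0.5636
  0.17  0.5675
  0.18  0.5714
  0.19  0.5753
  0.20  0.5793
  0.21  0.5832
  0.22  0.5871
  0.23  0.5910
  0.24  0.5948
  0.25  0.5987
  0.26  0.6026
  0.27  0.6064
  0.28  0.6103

0.5636

σ√T = 0.26 × 1.5811 = 0.4111
d₁ = [ln(120/125) + (0.024 + 0.26²/2)·2.5] / 0.4111 = [-0.0408 + 0.1445] / 0.4111 = 0.2522 ≈ 0.25
d₂ = d₁ − σ√T = 0.2522 − 0.4111 = -0.1589 ≈ -0.16
Pr(exercise) under Q = N(−d₂) = N(0.16) = 0.5636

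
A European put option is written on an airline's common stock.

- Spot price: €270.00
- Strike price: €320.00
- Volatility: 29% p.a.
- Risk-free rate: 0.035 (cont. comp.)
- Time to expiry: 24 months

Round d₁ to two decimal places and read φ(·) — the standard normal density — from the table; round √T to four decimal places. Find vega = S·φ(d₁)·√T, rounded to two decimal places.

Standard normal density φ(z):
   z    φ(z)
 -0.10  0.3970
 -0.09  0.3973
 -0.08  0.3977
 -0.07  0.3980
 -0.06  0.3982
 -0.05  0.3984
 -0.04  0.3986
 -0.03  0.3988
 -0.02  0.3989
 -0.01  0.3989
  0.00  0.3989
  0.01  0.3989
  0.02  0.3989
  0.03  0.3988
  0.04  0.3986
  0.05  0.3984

152.20

σ√T = 0.29·√2 = 0.4101
d₁ = [ln(270/320) + (0.035 + ½·0.29²)·2] / (σ√T) = (-0.1699 + 0.1541) / 0.4101 = -0.0385 → -0.04
√T = √2 = 1.4142
φ(d₁) = φ(-0.04) = 0.3986
vega = S·φ(d₁)·√T = 270·0.3986·1.4142 = 152.1990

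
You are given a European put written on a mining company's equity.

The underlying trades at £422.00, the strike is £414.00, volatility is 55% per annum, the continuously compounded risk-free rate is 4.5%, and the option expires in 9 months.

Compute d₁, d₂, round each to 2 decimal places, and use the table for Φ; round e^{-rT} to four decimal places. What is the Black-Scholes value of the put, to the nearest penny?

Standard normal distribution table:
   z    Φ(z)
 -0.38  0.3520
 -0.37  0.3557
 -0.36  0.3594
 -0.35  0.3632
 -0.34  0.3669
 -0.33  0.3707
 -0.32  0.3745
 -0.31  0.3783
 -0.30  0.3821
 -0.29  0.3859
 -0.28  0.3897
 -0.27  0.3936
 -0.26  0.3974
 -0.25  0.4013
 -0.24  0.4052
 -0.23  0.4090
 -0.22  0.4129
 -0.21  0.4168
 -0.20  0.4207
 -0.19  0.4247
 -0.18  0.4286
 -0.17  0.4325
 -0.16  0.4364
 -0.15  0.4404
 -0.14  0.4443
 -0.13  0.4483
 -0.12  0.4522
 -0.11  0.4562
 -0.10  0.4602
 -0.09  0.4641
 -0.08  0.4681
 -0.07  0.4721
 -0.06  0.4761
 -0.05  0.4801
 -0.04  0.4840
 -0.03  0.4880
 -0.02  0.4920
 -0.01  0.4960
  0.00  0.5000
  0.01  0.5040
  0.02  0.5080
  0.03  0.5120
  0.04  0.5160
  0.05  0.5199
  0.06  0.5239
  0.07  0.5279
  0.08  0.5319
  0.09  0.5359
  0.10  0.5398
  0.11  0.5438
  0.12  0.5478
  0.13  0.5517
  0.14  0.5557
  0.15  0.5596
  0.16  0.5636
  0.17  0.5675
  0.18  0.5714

σ√T = 0.55 × 0.8660 = 0.4763
d₁ = [ln(422/414) + (0.045 + ½·0.55²)·0.75] / (σ√T) = (0.0191 + 0.1472) / 0.4763 = 0.3492 → 0.35
d₂ = 0.3492 − 0.4763 = -0.1271 → -0.13
exp(−rT) = exp(−0.045·0.75) = 0.9668
P = 414·0.9668·N(0.13) − 422·N(-0.35) = 414·0.9668·0.5517 − 422·0.3632 = 220.8208 − 153.2704 = 67.5504

£67.55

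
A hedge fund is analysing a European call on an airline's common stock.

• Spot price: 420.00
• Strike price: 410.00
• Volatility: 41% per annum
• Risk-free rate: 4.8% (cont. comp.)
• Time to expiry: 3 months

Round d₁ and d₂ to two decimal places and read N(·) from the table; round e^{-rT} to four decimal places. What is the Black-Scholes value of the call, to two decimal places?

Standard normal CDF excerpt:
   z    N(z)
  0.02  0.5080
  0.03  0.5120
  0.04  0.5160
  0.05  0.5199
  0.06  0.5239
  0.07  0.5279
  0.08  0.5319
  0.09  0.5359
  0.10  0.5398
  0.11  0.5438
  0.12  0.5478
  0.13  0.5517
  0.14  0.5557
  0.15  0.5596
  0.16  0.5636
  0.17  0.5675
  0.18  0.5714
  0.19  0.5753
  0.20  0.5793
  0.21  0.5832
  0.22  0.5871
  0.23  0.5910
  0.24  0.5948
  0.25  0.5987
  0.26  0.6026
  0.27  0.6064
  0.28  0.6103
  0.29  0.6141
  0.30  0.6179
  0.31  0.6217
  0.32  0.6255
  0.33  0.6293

42.46

T = 0.25;  σ√T = 0.2050
d₁ = [ln(420/410) + (0.048 + 0.41²/2)·0.25] / 0.2050 = [0.0241 + 0.0330] / 0.2050 = 0.2786 ≈ 0.28
d₂ = d₁ − σ√T = 0.2786 − 0.2050 = 0.0736 ≈ 0.07
exp(−rT) = exp(−0.048·0.25) = 0.9881
N(d₁) = N(0.28) = 0.6103;  N(d₂) = N(0.07) = 0.5279
C = 420·0.6103 − 410·0.9881·0.5279 = 256.3260 − 213.8634 = 42.4626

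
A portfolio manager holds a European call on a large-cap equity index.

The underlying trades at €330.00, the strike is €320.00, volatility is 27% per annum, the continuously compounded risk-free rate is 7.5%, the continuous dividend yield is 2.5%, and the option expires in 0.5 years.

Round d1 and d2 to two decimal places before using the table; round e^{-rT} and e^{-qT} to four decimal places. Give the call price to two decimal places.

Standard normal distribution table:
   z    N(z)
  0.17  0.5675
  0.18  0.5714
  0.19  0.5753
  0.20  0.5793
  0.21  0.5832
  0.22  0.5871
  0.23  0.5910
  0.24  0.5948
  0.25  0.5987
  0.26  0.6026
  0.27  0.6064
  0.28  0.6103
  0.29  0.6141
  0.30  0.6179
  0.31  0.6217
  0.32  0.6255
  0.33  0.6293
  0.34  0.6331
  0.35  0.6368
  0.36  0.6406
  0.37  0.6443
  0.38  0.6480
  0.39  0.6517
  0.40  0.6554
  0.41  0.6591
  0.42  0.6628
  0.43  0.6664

€33.84

σ√T = 0.27·√0.5 = 0.1909
ln(S/K) + (r − q + σ²/2)T = ln(330/320) + (0.075 − 0.025 + 0.27²/2)·0.5 = 0.0308 + 0.0432 = 0.0740
d₁ = 0.0740 / 0.1909 = 0.3876 ≈ 0.39
d₂ = d₁ − σ√T = 0.3876 − 0.1909 = 0.1967 ≈ 0.20
e^(−qT) = e^(−0.025·0.5) = 0.9876;  e^(−rT) = e^(−0.075·0.5) = 0.9632
N(d₁) = N(0.39) = 0.6517;  N(d₂) = N(0.20) = 0.5793
C = 330·0.9876·0.6517 − 320·0.9632·0.5793 = 212.3942 − 178.5542 = 33.8401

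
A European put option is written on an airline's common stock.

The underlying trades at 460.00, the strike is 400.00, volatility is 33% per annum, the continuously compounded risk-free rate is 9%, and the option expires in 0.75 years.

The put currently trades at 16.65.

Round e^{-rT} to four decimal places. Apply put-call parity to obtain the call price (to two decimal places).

102.77

e^(−rT) = e^(−0.09·0.75) = 0.9347
Put-call parity: C − P = S − K·e^(−rT) = 460 − 400·0.9347 = 460 − 373.8800 = 86.1200
C = P + (C − P) = 16.65 + (86.1200) = 102.7700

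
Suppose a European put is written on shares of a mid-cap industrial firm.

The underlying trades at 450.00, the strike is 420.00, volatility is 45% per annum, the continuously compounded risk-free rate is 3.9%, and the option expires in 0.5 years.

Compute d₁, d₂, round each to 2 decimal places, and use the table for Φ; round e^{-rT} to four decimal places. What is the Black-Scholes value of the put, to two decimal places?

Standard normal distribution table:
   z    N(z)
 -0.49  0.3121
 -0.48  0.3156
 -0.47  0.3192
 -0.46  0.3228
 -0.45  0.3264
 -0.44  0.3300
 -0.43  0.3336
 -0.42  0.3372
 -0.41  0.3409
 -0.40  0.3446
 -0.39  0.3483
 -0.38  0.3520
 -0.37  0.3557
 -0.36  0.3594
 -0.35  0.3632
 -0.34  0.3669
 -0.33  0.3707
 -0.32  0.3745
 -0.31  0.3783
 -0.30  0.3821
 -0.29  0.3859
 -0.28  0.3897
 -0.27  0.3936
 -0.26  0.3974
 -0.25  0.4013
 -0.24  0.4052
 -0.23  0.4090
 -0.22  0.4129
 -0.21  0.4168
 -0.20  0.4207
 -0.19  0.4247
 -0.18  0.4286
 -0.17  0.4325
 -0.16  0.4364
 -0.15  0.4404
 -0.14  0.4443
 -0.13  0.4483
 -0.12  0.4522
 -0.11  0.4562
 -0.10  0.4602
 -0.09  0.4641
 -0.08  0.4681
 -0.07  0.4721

σ√T = 0.45 × 0.7071 = 0.3182
d₁ = [ln(450/420) + (0.039 + ½·0.45²)·0.5] / (σ√T) = (0.0690 + 0.0701) / 0.3182 = 0.4372 ≈ 0.44
d₂ = 0.4372 − 0.3182 = 0.1190 ≈ 0.12
e^(−rT) = e^(−0.039·0.5) = 0.9807
N(−d₂) = N(-0.12) = 0.4522;  N(−d₁) = N(-0.44) = 0.3300
P = 420·0.9807·0.4522 − 450·0.3300 = 186.2585 − 148.5000 = 37.7585

37.76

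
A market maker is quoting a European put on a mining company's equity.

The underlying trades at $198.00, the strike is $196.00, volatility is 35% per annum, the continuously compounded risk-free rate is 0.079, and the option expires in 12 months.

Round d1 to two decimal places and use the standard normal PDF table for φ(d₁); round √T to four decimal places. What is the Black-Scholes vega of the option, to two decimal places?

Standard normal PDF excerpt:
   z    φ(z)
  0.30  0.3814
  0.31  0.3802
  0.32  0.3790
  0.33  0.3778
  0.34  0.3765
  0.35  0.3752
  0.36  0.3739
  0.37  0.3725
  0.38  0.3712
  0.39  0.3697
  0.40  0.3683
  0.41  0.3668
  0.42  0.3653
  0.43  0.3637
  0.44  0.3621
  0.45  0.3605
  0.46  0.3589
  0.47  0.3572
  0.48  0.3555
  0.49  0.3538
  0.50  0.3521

72.01

σ√T = 0.35 × 1.0000 = 0.3500
d₁ = [ln(198/196) + (0.079 + ½·0.35²)·1] / (σ√T) = (0.0102 + 0.1402) / 0.3500 = 0.4297 which rounds to 0.43
√T = √1 = 1.0000
φ(d₁) = φ(0.43) = 0.3637
vega = S·φ(d₁)·√T = 198·0.3637·1.0000 = 72.0126
(The call has the same vega.)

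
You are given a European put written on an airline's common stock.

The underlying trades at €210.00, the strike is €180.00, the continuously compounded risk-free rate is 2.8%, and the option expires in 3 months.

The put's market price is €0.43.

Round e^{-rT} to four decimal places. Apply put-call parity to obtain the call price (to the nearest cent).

€31.69

exp(−rT) = exp(−0.028·0.25) = 0.9930
Put-call parity: C − P = S − K·e^(−rT) = 210 − 180·0.9930 = 210 − 178.7400 = 31.2600
C = P + (C − P) = 0.43 + (31.2600) = 31.6900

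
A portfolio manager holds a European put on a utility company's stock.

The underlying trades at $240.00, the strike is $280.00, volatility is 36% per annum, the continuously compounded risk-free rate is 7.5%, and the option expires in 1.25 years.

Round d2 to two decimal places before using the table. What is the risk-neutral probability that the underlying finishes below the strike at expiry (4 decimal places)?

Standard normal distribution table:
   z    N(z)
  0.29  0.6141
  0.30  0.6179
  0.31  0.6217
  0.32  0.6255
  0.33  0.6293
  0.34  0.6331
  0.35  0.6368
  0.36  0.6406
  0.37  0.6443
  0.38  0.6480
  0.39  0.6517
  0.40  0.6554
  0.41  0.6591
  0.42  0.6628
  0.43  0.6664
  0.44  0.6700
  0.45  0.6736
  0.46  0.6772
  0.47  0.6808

T = 1.25;  σ√T = 0.4025
d₁ = [ln(240/280) + (0.075 + 0.36²/2)·1.25] / 0.4025 = [-0.1542 + 0.1747] / 0.4025 = 0.0512 ⇒ 0.05
d₂ = d₁ − σ√T = 0.0512 − 0.4025 = -0.3513 ⇒ -0.35
Risk-neutral Pr[S_T < K] = N(−d₂) = N(0.35) = 0.6368

0.6368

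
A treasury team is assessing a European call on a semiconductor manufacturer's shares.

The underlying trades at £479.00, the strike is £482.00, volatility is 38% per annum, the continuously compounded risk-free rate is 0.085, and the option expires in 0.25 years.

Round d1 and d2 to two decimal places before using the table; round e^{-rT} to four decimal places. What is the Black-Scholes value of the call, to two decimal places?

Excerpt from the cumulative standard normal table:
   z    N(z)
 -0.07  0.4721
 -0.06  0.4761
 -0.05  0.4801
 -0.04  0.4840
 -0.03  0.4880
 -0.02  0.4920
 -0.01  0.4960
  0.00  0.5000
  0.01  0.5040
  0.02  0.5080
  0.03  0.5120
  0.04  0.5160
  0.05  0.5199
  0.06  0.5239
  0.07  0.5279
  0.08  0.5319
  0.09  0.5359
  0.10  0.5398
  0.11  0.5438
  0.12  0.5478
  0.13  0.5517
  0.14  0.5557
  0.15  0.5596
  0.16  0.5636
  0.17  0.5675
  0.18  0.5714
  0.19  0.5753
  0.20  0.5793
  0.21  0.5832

£39.67

T = 0.25;  σ√T = 0.1900
d₁ = [ln(479/482) + (0.085 + 0.38²/2)·0.25] / 0.1900 = [-0.0062 + 0.0393] / 0.1900 = 0.1740 ≈ 0.17
d₂ = d₁ − σ√T = 0.1740 − 0.1900 = -0.0160 ≈ -0.02
e^(−rT) = e^(−0.085·0.25) = 0.9790
N(d₁) = N(0.17) = 0.5675;  N(d₂) = N(-0.02) = 0.4920
C = 479·0.5675 − 482·0.9790·0.4920 = 271.8325 − 232.1640 = 39.6685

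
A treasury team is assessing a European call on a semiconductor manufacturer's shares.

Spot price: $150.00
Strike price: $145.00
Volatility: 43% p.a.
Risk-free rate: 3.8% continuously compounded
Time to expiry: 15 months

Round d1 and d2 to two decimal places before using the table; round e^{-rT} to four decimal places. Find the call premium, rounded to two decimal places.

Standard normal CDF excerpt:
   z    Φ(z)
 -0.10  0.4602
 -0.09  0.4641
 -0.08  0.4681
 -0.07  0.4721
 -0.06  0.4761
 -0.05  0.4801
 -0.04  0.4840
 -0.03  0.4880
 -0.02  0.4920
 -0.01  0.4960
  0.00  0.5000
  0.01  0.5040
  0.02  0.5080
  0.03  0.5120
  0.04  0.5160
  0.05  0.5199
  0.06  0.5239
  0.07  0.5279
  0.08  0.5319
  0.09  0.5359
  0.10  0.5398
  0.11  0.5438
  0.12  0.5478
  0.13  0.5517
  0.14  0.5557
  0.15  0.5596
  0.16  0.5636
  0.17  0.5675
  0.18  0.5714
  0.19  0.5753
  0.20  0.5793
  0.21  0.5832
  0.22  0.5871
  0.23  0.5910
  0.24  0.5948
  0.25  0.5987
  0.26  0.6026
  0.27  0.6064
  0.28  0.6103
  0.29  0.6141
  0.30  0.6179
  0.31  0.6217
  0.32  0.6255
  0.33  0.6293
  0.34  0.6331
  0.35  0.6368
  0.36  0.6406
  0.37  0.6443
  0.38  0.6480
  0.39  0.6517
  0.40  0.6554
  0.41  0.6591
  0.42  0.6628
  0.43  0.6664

σ√T = 0.43 × 1.1180 = 0.4808
ln(S/K) + (r + σ²/2)T = ln(150/145) + (0.038 + 0.43²/2)·1.25 = 0.0339 + 0.1631 = 0.1970
d₁ = 0.1970 / 0.4808 = 0.4097 ⇒ 0.41
d₂ = d₁ − σ√T = 0.4097 − 0.4808 = -0.0711 ⇒ -0.07
exp(−rT) = exp(−0.038·1.25) = 0.9536
C = 150·N(0.41) − 145·0.9536·N(-0.07) = 150·0.6591 − 145·0.9536·0.4721 = 98.8650 − 65.2782 = 33.5868

$33.59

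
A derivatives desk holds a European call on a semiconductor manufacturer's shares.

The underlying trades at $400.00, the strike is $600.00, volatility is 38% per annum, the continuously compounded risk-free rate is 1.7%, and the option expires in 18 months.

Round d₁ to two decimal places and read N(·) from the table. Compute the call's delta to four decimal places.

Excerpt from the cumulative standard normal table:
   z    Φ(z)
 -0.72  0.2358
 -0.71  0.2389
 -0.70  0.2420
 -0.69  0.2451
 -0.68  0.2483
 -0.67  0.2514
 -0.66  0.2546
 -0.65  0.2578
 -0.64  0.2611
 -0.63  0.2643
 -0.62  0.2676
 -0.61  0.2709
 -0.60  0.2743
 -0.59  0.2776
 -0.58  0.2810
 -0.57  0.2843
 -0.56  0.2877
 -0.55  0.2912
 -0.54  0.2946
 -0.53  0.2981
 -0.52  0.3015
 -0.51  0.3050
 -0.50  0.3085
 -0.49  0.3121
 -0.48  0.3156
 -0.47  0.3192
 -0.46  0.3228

T = 1.5;  σ√T = 0.4654
d₁ = [ln(400/600) + (0.017 + 0.38²/2)·1.5] / 0.4654 = [-0.4055 + 0.1338] / 0.4654 = -0.5837 ≈ -0.58
N(d₁) = N(-0.58) = 0.2810
Δ_call = N(d₁) = 0.2810

0.2810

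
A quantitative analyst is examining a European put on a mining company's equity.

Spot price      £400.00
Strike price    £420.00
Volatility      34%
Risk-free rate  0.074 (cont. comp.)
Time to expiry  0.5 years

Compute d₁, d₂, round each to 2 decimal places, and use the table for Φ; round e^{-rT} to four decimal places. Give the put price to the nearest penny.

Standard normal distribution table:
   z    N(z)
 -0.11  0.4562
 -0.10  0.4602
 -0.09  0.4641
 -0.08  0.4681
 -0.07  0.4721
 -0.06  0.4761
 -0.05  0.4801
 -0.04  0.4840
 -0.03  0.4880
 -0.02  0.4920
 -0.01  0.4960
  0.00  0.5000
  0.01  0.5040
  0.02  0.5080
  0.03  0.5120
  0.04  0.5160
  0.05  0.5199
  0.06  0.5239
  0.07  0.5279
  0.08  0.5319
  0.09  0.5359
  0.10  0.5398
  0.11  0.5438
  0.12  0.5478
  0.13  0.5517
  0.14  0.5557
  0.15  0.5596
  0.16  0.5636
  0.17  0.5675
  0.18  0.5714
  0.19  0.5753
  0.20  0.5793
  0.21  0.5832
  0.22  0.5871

£40.86

T = 0.5;  σ√T = 0.2404
d₁ = [ln(400/420) + (0.074 + 0.34²/2)·0.5] / 0.2404 = [-0.0488 + 0.0659] / 0.2404 = 0.0712 ⇒ 0.07
d₂ = d₁ − σ√T = 0.0712 − 0.2404 = -0.1692 ⇒ -0.17
e^(−rT) = e^(−0.074·0.5) = 0.9637
N(−d₂) = N(0.17) = 0.5675;  N(−d₁) = N(-0.07) = 0.4721
P = 420·0.9637·0.5675 − 400·0.4721 = 229.6979 − 188.8400 = 40.8579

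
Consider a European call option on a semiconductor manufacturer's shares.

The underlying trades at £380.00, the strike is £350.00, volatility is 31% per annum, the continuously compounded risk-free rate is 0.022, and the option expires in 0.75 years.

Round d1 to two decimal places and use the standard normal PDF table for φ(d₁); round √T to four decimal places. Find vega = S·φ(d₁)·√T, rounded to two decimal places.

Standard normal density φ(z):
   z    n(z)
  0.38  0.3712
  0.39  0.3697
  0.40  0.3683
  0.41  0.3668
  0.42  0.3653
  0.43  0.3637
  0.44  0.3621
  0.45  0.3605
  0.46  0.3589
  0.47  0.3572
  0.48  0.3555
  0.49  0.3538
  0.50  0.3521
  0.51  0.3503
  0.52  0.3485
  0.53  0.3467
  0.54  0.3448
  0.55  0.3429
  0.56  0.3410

σ√T = 0.31 × 0.8660 = 0.2685
d₁ = [ln(380/350) + (0.022 + 0.31²/2)·0.75] / 0.2685 = [0.0822 + 0.0525] / 0.2685 = 0.5020 ≈ 0.50
√T = √0.75 = 0.8660
φ(d₁) = φ(0.50) = 0.3521
vega = S·φ(d₁)·√T = 380·0.3521·0.8660 = 115.8691

115.87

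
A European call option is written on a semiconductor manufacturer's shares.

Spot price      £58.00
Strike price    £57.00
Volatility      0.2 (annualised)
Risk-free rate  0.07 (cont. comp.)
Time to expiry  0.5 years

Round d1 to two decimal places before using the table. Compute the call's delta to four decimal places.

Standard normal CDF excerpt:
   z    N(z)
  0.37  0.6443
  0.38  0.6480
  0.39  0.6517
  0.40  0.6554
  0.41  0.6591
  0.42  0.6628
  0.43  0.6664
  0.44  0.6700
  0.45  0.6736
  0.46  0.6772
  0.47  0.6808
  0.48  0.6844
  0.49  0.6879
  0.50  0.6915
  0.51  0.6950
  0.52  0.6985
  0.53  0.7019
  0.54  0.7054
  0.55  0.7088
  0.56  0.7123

σ√T = 0.2·√0.5 = 0.1414
d₁ = [ln(58/57) + (0.07 + 0.2²/2)·0.5] / 0.1414 = [0.0174 + 0.0450] / 0.1414 = 0.4412 which rounds to 0.44
N(d₁) = N(0.44) = 0.6700
Δ_call = N(d₁) = 0.6700

0.6700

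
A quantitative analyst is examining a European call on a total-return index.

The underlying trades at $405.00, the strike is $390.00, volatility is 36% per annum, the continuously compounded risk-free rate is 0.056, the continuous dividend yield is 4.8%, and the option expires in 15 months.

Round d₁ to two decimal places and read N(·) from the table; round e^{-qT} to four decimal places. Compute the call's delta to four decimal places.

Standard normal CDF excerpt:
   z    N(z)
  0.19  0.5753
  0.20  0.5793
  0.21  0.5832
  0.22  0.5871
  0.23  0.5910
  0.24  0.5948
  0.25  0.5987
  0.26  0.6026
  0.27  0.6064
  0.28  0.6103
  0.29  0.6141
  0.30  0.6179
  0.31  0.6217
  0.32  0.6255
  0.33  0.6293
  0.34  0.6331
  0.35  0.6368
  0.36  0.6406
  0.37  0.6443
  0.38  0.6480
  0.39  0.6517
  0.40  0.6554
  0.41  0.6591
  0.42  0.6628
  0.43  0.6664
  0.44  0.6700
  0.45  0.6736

0.5891

σ√T = 0.36 × 1.1180 = 0.4025
d₁ = [ln(405/390) + (0.056 − 0.048 + ½·0.36²)·1.25] / (σ√T) = (0.0377 + 0.0910) / 0.4025 = 0.3199 ≈ 0.32
N(d₁) = N(0.32) = 0.6255
Δ_call = e^(−qT)·N(d₁) = 0.9418·0.6255 = 0.5891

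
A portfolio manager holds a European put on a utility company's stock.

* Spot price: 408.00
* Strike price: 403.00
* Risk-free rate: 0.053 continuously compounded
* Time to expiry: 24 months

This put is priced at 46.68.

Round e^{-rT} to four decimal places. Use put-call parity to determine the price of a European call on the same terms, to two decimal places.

92.22

exp(−rT) = exp(−0.053·2) = 0.8994
Put-call parity: C − P = S − K·e^(−rT) = 408 − 403·0.8994 = 408 − 362.4582 = 45.5418
C = P + (C − P) = 46.68 + (45.5418) = 92.2218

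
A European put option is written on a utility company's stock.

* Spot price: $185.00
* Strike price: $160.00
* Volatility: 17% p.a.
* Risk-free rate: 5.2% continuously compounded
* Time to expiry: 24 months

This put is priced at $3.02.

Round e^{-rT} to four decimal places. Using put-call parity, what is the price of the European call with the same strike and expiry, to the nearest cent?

$43.83

e^(−rT) = e^(−0.052·2) = 0.9012
Put-call parity: C − P = S − K·e^(−rT) = 185 − 160·0.9012 = 185 − 144.1920 = 40.8080
C = P + (C − P) = 3.02 + (40.8080) = 43.8280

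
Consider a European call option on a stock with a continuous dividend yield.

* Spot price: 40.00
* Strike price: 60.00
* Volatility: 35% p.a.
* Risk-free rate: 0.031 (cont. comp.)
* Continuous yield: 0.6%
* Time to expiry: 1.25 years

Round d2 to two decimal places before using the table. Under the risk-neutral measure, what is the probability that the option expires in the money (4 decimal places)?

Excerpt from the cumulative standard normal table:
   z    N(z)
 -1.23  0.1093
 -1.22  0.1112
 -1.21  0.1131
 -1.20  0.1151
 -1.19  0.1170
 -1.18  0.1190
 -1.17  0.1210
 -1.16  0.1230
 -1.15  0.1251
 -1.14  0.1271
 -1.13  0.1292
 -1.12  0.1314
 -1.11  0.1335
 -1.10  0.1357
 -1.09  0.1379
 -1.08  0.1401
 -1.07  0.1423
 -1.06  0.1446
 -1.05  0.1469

σ√T = 0.35 × 1.1180 = 0.3913
d₁ = [ln(40/60) + (0.031 − 0.006 + 0.35²/2)·1.25] / 0.3913 = [-0.4055 + 0.1078] / 0.3913 = -0.7607 ⇒ -0.76
d₂ = d₁ − σ√T = -0.7607 − 0.3913 = -1.1520 ⇒ -1.15
Pr(exercise) under Q = N(d₂) = 0.1251

0.1251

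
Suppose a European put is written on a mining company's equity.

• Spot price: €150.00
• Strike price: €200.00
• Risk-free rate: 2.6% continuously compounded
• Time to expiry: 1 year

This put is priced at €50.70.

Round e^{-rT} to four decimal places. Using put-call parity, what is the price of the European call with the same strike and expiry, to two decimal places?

e^(−rT) = e^(−0.026·1) = 0.9743
Put-call parity: C − P = S − K·e^(−rT) = 150 − 200·0.9743 = 150 − 194.8600 = -44.8600
C = P + (C − P) = 50.70 + (-44.8600) = 5.8400

€5.84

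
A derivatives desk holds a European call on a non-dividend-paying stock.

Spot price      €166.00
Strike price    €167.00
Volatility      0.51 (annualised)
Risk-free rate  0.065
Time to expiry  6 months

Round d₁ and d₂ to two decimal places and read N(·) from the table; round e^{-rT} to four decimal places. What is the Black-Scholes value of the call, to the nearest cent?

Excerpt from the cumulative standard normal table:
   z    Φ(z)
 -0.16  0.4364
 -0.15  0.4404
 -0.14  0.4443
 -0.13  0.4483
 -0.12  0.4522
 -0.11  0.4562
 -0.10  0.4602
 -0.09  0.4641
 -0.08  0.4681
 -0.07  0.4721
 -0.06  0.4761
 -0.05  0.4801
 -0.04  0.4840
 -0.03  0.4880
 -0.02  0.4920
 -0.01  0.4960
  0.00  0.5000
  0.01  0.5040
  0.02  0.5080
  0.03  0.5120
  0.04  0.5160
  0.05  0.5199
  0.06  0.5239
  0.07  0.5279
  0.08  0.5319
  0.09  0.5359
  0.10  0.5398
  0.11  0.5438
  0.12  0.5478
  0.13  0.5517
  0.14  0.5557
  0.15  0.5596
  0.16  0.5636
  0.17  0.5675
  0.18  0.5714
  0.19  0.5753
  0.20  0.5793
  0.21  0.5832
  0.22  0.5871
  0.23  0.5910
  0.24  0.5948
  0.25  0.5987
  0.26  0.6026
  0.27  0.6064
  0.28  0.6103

T = 0.5;  σ√T = 0.3606
d₁ = [ln(166/167) + (0.065 + 0.51²/2)·0.5] / 0.3606 = [-0.0060 + 0.0975] / 0.3606 = 0.2538 → 0.25
d₂ = d₁ − σ√T = 0.2538 − 0.3606 = -0.1068 → -0.11
exp(−rT) = exp(−0.065·0.5) = 0.9680
N(d₁) = N(0.25) = 0.5987;  N(d₂) = N(-0.11) = 0.4562
C = 166·0.5987 − 167·0.9680·0.4562 = 99.3842 − 73.7475 = 25.6367

€25.64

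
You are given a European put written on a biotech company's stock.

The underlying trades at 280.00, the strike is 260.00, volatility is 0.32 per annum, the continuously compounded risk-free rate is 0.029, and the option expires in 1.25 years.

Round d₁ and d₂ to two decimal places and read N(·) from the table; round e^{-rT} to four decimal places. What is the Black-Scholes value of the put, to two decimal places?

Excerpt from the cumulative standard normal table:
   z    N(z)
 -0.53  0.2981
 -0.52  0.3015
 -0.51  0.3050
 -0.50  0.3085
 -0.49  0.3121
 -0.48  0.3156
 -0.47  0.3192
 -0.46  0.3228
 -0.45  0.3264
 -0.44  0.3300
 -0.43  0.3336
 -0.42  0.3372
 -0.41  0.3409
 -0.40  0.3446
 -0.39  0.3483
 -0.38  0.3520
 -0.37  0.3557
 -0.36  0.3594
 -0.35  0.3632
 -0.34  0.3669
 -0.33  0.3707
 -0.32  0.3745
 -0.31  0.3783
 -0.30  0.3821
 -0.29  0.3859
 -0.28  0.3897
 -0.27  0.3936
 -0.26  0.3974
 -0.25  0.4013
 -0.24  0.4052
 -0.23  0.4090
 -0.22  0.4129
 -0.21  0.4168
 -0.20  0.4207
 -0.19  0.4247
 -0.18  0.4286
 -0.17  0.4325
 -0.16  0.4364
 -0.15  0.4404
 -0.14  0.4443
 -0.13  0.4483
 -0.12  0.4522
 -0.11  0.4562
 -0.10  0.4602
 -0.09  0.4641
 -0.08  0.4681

σ√T = 0.32 × 1.1180 = 0.3578
d₁ = [ln(280/260) + (0.029 + ½·0.32²)·1.25] / (σ√T) = (0.0741 + 0.1003) / 0.3578 = 0.4873 ⇒ 0.49
d₂ = 0.4873 − 0.3578 = 0.1296 ⇒ 0.13
e^(−rT) = e^(−0.029·1.25) = 0.9644
N(−d₂) = N(-0.13) = 0.4483;  N(−d₁) = N(-0.49) = 0.3121
P = 260·0.9644·0.4483 − 280·0.3121 = 112.4085 − 87.3880 = 25.0205

25.02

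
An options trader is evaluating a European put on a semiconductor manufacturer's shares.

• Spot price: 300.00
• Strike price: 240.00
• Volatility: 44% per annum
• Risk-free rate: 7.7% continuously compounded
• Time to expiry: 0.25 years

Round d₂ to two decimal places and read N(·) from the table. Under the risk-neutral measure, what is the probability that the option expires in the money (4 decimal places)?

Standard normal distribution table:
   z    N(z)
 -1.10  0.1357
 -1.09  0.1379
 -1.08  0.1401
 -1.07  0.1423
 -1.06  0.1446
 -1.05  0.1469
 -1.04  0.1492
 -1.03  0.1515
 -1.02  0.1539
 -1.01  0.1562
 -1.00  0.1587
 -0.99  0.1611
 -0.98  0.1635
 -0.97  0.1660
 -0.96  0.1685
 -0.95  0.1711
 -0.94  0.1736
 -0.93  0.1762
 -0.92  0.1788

σ√T = 0.44·√0.25 = 0.2200
ln(S/K) + (r + σ²/2)T = ln(300/240) + (0.077 + 0.44²/2)·0.25 = 0.2231 + 0.0435 = 0.2666
d₁ = 0.2666 / 0.2200 = 1.2118 → 1.21
d₂ = d₁ − σ√T = 1.2118 − 0.2200 = 0.9918 → 0.99
Risk-neutral Pr[S_T < K] = N(−d₂) = N(-0.99) = 0.1611

0.1611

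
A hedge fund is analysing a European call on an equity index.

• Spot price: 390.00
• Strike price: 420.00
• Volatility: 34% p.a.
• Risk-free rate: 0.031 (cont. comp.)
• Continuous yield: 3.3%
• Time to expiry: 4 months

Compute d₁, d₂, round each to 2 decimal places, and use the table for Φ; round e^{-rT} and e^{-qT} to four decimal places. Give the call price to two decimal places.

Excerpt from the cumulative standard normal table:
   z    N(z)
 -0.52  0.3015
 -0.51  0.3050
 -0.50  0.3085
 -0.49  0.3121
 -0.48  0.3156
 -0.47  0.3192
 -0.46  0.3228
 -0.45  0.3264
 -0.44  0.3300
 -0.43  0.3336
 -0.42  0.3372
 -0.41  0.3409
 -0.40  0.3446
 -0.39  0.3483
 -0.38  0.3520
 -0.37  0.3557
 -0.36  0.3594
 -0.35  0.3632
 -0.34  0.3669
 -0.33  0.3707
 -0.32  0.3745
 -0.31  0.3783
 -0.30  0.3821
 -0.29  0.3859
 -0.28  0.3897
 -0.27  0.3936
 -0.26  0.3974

T = 0.3333;  σ√T = 0.1963
d₁ = [ln(390/420) + (0.031 − 0.033 + 0.34²/2)·0.3333] / 0.1963 = [-0.0741 + 0.0186] / 0.1963 = -0.2828 → -0.28
d₂ = d₁ − σ√T = -0.2828 − 0.1963 = -0.4791 → -0.48
exp(−qT) = exp(−0.033·0.3333) = 0.9891;  exp(−rT) = exp(−0.031·0.3333) = 0.9897
N(d₁) = N(-0.28) = 0.3897;  N(d₂) = N(-0.48) = 0.3156
C = 390·0.9891·0.3897 − 420·0.9897·0.3156 = 150.3264 − 131.1867 = 19.1397

19.14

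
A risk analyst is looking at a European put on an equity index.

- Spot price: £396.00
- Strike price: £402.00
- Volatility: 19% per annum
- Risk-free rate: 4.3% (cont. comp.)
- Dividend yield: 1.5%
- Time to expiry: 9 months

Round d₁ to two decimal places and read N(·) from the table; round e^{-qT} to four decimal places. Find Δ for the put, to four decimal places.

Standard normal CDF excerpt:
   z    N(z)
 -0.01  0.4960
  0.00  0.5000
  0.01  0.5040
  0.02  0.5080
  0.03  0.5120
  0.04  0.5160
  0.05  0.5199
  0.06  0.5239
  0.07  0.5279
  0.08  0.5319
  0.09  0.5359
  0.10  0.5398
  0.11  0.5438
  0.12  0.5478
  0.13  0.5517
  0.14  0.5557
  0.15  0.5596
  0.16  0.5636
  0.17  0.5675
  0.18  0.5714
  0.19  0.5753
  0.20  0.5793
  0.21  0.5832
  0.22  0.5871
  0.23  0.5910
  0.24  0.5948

T = 0.75;  σ√T = 0.1645
d₁ = [ln(396/402) + (0.043 − 0.015 + ½·0.19²)·0.75] / (σ√T) = (-0.0150 + 0.0345) / 0.1645 = 0.1185 → 0.12
N(d₁) = N(0.12) = 0.5478
Δ_put = exp(−qT)·(N(d₁) − 1) = 0.9888·(0.5478 − 1) = -0.4471

-0.4471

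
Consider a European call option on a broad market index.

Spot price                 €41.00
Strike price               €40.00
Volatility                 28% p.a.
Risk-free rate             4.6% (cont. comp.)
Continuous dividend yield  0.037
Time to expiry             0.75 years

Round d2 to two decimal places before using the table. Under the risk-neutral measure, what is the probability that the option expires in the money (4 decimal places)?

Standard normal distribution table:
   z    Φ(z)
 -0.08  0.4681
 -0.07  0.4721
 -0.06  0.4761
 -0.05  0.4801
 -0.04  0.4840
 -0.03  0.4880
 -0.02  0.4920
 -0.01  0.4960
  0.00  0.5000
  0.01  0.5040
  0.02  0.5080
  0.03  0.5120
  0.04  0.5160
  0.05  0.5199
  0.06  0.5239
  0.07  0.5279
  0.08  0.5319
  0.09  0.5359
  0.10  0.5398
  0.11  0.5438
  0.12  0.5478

0.5040

σ√T = 0.28·√0.75 = 0.2425
d₁ = [ln(41/40) + (0.046 − 0.037 + 0.28²/2)·0.75] / 0.2425 = [0.0247 + 0.0362] / 0.2425 = 0.2509 ⇒ 0.25
d₂ = d₁ − σ√T = 0.2509 − 0.2425 = 0.0084 ⇒ 0.01
Risk-neutral Pr[S_T > K] = N(d₂) = N(0.01) = 0.5040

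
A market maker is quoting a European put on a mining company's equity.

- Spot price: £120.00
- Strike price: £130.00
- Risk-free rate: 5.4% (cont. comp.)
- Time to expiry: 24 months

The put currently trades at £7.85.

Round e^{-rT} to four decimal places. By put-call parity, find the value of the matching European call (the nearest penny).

e^(−rT) = e^(−0.054·2) = 0.8976
Put-call parity: C − P = S − K·e^(−rT) = 120 − 130·0.8976 = 120 − 116.6880 = 3.3120
C = P + (C − P) = 7.85 + (3.3120) = 11.1620

£11.16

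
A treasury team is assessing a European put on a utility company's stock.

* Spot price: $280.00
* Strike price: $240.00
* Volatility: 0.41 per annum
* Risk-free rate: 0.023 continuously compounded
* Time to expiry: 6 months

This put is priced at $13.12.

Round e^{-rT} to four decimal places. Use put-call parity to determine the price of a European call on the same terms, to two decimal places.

$55.86

exp(−rT) = exp(−0.023·0.5) = 0.9886
Put-call parity: C − P = S − K·e^(−rT) = 280 − 240·0.9886 = 280 − 237.2640 = 42.7360
C = P + (C − P) = 13.12 + (42.7360) = 55.8560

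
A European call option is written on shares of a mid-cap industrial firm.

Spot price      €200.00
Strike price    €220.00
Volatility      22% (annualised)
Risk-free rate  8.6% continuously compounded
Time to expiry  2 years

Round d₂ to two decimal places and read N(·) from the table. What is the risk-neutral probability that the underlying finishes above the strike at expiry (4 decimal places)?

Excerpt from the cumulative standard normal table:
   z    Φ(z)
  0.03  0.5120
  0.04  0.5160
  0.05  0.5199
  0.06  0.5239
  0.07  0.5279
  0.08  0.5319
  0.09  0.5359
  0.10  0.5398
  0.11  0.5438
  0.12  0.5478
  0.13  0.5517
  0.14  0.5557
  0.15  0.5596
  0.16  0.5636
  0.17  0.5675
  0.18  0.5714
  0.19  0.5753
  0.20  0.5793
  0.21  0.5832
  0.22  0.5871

T = 2;  σ√T = 0.3111
d₁ = [ln(200/220) + (0.086 + ½·0.22²)·2] / (σ√T) = (-0.0953 + 0.2204) / 0.3111 = 0.4021 → 0.40
d₂ = 0.4021 − 0.3111 = 0.0909 → 0.09
Risk-neutral Pr[S_T > K] = N(d₂) = N(0.09) = 0.5359

0.5359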